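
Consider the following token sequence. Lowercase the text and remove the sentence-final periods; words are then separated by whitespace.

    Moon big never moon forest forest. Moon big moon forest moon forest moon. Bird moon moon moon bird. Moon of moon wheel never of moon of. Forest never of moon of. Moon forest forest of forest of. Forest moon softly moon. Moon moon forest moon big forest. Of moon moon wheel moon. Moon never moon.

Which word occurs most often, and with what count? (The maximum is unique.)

Unigram frequencies (highest first):
  moon: 24
  forest: 11
  of: 8
  never: 4
  big: 3
  bird: 2
  … (2 more, each ≤ 2)

"moon", 24 times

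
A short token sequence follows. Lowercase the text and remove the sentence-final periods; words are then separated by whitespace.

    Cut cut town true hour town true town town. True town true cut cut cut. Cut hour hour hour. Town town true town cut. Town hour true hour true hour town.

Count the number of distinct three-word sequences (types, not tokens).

31 tokens → 29 trigram windows in total.
Repeated trigrams (each contributes count−1 duplicates):
  town true town: 3
  cut cut cut: 2
  hour true hour: 2
  town town true: 2
  true hour town: 2
6 duplicate windows → 29 − 6 = 23 distinct.

23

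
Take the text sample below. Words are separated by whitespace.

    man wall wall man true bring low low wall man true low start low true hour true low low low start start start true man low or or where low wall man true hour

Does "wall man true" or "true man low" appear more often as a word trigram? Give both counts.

"wall man true": 3 occurrences
"true man low": 1 occurrence

"wall man true" (3 vs 1)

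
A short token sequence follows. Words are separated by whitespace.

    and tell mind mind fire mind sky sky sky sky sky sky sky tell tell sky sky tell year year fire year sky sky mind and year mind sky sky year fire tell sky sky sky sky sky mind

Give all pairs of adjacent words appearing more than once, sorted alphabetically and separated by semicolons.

mind sky; sky mind; sky sky; sky tell; tell sky; year fire

Bigram counts meeting the condition (more than once):
  mind sky: 2
  sky mind: 2
  sky sky: 13
  sky tell: 2
  tell sky: 2
  year fire: 2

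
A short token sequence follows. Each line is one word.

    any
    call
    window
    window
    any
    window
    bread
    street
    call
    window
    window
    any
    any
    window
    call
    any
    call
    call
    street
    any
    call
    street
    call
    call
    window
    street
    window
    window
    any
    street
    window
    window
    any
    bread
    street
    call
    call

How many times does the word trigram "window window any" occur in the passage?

Scanning the 35 overlapping trigram windows for "window window any":
  position 3–5: window window any
  position 10–12: window window any
  position 27–29: window window any
  position 31–33: window window any

4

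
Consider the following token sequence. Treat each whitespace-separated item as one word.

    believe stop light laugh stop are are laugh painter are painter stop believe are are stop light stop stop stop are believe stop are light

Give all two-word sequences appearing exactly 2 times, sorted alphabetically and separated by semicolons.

Bigram counts meeting the condition (exactly 2 times):
  are are: 2
  believe stop: 2
  stop light: 2
  stop stop: 2

are are; believe stop; stop light; stop stop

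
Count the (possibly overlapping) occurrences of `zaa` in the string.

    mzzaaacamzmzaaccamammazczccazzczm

Sliding a length-3 window over the 33 characters (31 positions):
  position 3–5: zaa
  position 12–14: zaa

2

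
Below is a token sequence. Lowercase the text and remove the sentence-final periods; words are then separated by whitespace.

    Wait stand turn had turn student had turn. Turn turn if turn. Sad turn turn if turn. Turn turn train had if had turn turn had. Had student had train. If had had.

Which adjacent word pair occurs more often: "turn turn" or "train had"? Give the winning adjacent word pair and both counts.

"turn turn" (6 vs 1)

"turn turn": 6 occurrences
"train had": 1 occurrence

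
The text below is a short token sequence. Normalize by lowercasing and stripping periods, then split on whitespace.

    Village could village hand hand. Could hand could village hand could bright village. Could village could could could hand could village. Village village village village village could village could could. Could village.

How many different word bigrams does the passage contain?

10

32 tokens → 31 bigram windows in total.
Repeated bigrams (each contributes count−1 duplicates):
  could village: 6
  village could: 5
  village village: 5
  could could: 4
  hand could: 4
  could hand: 2
  village hand: 2
21 duplicate windows → 31 − 21 = 10 distinct.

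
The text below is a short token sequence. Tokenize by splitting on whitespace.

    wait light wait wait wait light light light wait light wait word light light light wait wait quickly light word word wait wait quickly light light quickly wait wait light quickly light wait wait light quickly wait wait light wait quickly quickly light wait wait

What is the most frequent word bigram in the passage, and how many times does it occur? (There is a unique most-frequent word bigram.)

"wait wait", 8 times

Bigram frequencies (highest first):
  wait wait: 8
  light wait: 7
  wait light: 6
  light light: 5
  quickly light: 4
  wait quickly: 3
  … (8 more, each ≤ 3)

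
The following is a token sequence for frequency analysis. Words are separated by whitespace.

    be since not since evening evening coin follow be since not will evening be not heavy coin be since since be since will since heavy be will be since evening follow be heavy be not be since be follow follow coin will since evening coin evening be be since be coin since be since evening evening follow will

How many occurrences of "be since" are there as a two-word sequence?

Scanning the 57 overlapping bigram windows for "be since":
  position 1–2: be since
  position 9–10: be since
  position 18–19: be since
  position 21–22: be since
  position 28–29: be since
  position 36–37: be since
  position 48–49: be since
  position 53–54: be since

8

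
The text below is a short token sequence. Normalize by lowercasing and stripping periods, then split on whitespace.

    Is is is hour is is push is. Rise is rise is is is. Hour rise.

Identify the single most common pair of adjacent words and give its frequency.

Bigram frequencies (highest first):
  is is: 5
  is hour: 2
  is rise: 2
  rise is: 2
  hour is: 1
  is push: 1
  … (2 more, each ≤ 1)

"is is", 5 times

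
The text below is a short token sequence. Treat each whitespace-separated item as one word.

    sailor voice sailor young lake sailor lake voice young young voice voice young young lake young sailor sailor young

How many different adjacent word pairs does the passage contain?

14

19 tokens → 18 bigram windows in total.
Repeated bigrams (each contributes count−1 duplicates):
  sailor young: 2
  voice young: 2
  young lake: 2
  young young: 2
4 duplicate windows → 18 − 4 = 14 distinct.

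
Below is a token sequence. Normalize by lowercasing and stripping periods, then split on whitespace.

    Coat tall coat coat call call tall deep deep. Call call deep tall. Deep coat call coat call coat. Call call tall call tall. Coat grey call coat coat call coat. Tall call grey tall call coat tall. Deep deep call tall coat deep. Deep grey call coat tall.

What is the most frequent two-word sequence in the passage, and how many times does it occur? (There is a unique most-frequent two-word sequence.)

"call coat", 6 times

Bigram frequencies (highest first):
  call coat: 6
  coat call: 5
  coat tall: 4
  call tall: 4
  tall coat: 3
  call call: 3
  … (14 more, each ≤ 3)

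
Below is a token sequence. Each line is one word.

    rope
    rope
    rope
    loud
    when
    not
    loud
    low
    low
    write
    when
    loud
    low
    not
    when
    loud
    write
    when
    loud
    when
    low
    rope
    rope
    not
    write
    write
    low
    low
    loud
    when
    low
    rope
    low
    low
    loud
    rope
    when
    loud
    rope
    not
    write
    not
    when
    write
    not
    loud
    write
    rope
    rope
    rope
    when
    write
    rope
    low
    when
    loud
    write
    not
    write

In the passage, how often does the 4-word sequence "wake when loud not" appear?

0

Scanning the 56 overlapping 4-gram windows for "wake when loud not":
  (none found)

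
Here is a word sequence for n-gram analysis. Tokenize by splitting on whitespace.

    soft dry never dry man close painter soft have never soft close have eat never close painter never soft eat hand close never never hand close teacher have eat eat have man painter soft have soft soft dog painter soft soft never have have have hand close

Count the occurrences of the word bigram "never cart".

0

Scanning the 46 overlapping bigram windows for "never cart":
  (none found)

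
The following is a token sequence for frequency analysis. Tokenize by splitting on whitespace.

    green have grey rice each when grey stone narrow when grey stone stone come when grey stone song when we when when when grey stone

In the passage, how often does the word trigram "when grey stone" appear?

Scanning the 23 overlapping trigram windows for "when grey stone":
  position 6–8: when grey stone
  position 10–12: when grey stone
  position 15–17: when grey stone
  position 23–25: when grey stone

4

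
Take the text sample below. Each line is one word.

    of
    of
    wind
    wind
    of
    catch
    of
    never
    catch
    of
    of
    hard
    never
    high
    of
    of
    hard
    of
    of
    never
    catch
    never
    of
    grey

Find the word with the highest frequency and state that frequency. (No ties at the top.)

"of", 11 times

Unigram frequencies (highest first):
  of: 11
  never: 4
  catch: 3
  wind: 2
  hard: 2
  high: 1
  … (1 more, each ≤ 1)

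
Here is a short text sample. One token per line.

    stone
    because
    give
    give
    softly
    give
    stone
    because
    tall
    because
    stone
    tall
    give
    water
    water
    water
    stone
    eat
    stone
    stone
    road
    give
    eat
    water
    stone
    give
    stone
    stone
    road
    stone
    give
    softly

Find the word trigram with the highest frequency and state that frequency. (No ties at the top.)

"stone stone road", 2 times

Trigram frequencies (highest first):
  stone stone road: 2
  stone because give: 1
  because give give: 1
  give give softly: 1
  give softly give: 1
  softly give stone: 1
  … (23 more, each ≤ 1)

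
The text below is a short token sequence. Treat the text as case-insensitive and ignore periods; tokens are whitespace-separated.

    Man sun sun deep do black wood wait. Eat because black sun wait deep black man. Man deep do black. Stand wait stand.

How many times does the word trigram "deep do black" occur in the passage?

Scanning the 21 overlapping trigram windows for "deep do black":
  position 4–6: deep do black
  position 18–20: deep do black

2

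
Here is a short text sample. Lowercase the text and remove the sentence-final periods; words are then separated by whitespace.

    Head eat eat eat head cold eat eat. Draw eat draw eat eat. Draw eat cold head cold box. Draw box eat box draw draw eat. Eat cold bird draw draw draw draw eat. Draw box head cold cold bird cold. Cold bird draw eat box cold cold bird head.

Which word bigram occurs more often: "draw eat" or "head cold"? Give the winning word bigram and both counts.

"draw eat" (6 vs 3)

"draw eat": 6 occurrences
"head cold": 3 occurrences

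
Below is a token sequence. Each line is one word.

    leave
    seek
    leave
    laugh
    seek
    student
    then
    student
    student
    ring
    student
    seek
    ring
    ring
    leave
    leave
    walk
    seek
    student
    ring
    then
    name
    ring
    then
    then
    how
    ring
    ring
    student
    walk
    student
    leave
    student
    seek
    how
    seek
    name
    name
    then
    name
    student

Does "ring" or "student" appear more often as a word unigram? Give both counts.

"student" (9 vs 7)

"ring": 7 occurrences
"student": 9 occurrences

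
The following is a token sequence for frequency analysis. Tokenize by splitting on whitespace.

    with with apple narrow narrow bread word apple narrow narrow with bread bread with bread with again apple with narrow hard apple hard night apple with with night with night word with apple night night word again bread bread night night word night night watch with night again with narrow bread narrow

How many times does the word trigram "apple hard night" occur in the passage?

Scanning the 50 overlapping trigram windows for "apple hard night":
  position 22–24: apple hard night

1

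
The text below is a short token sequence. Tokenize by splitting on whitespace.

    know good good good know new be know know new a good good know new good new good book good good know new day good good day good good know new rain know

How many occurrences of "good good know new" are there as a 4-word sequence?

4

Scanning the 30 overlapping 4-gram windows for "good good know new":
  position 3–6: good good know new
  position 12–15: good good know new
  position 20–23: good good know new
  position 28–31: good good know new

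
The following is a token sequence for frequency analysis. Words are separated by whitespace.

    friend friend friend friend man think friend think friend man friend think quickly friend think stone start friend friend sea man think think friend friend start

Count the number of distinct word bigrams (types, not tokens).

15

26 tokens → 25 bigram windows in total.
Repeated bigrams (each contributes count−1 duplicates):
  friend friend: 5
  friend think: 3
  think friend: 3
  friend man: 2
  man think: 2
10 duplicate windows → 25 − 10 = 15 distinct.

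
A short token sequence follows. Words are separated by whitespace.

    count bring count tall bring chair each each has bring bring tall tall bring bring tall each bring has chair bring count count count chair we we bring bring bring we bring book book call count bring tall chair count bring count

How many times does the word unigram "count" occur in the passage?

Scanning the 42 tokens for "count":
  position 1: count
  position 3: count
  position 22: count
  position 23: count
  position 24: count
  position 36: count
  position 40: count
  position 42: count

8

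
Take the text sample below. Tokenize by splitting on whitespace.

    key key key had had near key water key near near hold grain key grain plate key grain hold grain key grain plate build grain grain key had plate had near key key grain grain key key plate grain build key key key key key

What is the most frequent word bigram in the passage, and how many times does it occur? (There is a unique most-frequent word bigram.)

Bigram frequencies (highest first):
  key key: 8
  grain key: 4
  key grain: 4
  key had: 2
  had near: 2
  near key: 2
  … (19 more, each ≤ 2)

"key key", 8 times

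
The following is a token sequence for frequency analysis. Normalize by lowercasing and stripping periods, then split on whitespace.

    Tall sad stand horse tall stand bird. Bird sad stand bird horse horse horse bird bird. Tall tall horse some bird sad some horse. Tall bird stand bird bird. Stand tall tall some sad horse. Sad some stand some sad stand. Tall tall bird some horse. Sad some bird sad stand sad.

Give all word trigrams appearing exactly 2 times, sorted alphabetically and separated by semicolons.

Trigram counts meeting the condition (exactly 2 times):
  bird sad stand: 2
  horse sad some: 2
  some bird sad: 2
  stand bird bird: 2
  stand tall tall: 2

bird sad stand; horse sad some; some bird sad; stand bird bird; stand tall tall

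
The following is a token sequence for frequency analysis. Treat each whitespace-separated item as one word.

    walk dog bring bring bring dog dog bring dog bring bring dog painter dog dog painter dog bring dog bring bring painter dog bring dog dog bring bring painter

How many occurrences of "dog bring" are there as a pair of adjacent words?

7

Scanning the 28 overlapping bigram windows for "dog bring":
  position 2–3: dog bring
  position 7–8: dog bring
  position 9–10: dog bring
  position 17–18: dog bring
  position 19–20: dog bring
  position 23–24: dog bring
  position 26–27: dog bring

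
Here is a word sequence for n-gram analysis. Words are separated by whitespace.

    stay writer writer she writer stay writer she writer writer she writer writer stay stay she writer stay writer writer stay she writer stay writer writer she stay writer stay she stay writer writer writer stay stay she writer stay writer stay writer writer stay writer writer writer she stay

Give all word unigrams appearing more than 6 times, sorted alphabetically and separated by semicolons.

Unigram counts meeting the condition (more than 6 times):
  she: 9
  stay: 16
  writer: 25

she; stay; writer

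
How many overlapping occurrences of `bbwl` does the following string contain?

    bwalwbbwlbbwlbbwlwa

Sliding a length-4 window over the 19 characters (16 positions):
  position 6–9: bbwl
  position 10–13: bbwl
  position 14–17: bbwl

3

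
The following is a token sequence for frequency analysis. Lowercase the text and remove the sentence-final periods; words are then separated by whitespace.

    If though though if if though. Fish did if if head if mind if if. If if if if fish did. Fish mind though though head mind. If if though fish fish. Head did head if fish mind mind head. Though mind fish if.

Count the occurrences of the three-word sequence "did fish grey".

Scanning the 42 overlapping trigram windows for "did fish grey":
  (none found)

0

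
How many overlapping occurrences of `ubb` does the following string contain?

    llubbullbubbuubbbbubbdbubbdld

Sliding a length-3 window over the 29 characters (27 positions):
  position 3–5: ubb
  position 10–12: ubb
  position 14–16: ubb
  position 19–21: ubb
  position 24–26: ubb

5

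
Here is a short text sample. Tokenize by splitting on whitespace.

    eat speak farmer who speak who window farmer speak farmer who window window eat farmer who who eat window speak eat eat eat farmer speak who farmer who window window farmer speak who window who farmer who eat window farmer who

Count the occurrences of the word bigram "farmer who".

Scanning the 40 overlapping bigram windows for "farmer who":
  position 3–4: farmer who
  position 10–11: farmer who
  position 15–16: farmer who
  position 27–28: farmer who
  position 36–37: farmer who
  position 40–41: farmer who

6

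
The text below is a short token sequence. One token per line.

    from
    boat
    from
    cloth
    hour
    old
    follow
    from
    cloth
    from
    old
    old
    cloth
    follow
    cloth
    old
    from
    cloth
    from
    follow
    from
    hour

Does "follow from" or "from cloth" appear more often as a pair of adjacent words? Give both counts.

"follow from": 2 occurrences
"from cloth": 3 occurrences

"from cloth" (3 vs 2)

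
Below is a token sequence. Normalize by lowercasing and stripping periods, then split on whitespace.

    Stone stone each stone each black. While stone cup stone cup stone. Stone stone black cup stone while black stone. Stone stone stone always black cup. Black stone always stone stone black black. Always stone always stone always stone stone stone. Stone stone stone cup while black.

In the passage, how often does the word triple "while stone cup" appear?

Scanning the 45 overlapping trigram windows for "while stone cup":
  position 7–9: while stone cup

1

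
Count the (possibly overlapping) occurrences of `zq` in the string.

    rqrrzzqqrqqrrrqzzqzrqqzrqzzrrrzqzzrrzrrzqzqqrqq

Sliding a length-2 window over the 47 characters (46 positions):
  position 6–7: zq
  position 17–18: zq
  position 31–32: zq
  position 40–41: zq
  position 42–43: zq

5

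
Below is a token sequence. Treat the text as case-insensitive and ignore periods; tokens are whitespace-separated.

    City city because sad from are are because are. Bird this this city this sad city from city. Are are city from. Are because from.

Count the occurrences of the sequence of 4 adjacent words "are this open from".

Scanning the 22 overlapping 4-gram windows for "are this open from":
  (none found)

0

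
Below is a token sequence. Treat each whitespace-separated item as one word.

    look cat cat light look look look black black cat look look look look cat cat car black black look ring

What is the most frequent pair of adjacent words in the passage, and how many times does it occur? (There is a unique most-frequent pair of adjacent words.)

Bigram frequencies (highest first):
  look look: 5
  look cat: 2
  cat cat: 2
  black black: 2
  cat light: 1
  light look: 1
  … (7 more, each ≤ 1)

"look look", 5 times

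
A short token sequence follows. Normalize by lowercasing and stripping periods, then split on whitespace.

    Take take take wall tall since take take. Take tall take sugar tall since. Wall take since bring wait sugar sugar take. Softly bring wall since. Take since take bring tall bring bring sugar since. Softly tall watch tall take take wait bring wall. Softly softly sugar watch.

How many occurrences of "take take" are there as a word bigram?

Scanning the 47 overlapping bigram windows for "take take":
  position 1–2: take take
  position 2–3: take take
  position 7–8: take take
  position 8–9: take take
  position 40–41: take take

5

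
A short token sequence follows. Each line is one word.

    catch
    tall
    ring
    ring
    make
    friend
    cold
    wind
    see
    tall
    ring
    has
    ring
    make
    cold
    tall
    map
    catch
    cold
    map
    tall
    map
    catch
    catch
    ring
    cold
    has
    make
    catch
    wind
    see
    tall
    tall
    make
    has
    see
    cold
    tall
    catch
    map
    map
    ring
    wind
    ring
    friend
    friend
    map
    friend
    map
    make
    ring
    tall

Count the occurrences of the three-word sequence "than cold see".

0

Scanning the 50 overlapping trigram windows for "than cold see":
  (none found)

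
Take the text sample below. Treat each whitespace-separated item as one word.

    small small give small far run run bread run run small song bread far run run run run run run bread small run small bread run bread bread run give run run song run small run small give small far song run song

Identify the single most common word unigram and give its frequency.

"run", 18 times

Unigram frequencies (highest first):
  run: 18
  small: 9
  bread: 6
  song: 4
  give: 3
  far: 3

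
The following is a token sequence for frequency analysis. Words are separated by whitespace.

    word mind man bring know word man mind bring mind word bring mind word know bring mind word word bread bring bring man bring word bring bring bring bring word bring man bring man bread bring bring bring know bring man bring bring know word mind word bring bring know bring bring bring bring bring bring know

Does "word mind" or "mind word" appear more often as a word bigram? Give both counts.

"word mind": 2 occurrences
"mind word": 4 occurrences

"mind word" (4 vs 2)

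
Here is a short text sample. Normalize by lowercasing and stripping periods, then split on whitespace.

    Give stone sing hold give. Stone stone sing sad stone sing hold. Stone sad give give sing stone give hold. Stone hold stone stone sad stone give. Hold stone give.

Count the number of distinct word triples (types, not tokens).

25

30 tokens → 28 trigram windows in total.
Repeated trigrams (each contributes count−1 duplicates):
  give hold stone: 2
  stone give hold: 2
  stone sing hold: 2
3 duplicate windows → 28 − 3 = 25 distinct.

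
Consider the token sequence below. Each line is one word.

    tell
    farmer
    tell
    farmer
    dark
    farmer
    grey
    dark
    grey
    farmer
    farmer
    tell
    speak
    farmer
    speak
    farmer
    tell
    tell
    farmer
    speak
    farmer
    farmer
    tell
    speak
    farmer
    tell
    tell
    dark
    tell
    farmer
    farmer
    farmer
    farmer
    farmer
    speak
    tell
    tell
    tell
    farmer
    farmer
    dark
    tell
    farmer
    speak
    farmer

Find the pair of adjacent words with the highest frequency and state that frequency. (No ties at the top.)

"farmer farmer", 7 times

Bigram frequencies (highest first):
  farmer farmer: 7
  tell farmer: 6
  farmer tell: 5
  speak farmer: 5
  farmer speak: 4
  tell tell: 4
  … (10 more, each ≤ 2)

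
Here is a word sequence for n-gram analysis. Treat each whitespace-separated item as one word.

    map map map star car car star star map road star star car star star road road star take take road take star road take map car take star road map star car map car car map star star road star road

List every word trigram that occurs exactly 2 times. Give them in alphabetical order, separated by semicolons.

car star star; map star car; star star road; take star road

Trigram counts meeting the condition (exactly 2 times):
  car star star: 2
  map star car: 2
  star star road: 2
  take star road: 2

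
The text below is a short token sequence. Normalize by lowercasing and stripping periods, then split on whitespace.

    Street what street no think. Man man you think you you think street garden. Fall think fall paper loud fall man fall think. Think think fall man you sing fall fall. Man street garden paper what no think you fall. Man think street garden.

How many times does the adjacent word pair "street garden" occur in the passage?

3

Scanning the 43 overlapping bigram windows for "street garden":
  position 13–14: street garden
  position 33–34: street garden
  position 43–44: street garden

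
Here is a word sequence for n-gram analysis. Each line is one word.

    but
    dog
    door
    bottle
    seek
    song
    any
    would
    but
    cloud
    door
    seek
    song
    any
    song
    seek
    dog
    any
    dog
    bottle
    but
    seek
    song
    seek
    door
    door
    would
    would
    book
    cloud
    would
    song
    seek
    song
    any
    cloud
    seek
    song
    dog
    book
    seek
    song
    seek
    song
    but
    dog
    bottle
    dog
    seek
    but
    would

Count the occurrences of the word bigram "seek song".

7

Scanning the 50 overlapping bigram windows for "seek song":
  position 5–6: seek song
  position 12–13: seek song
  position 22–23: seek song
  position 33–34: seek song
  position 37–38: seek song
  position 41–42: seek song
  position 43–44: seek song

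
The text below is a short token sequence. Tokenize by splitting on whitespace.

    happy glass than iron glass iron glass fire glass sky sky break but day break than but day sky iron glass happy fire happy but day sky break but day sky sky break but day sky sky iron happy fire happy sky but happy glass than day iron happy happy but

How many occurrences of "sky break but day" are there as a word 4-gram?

Scanning the 48 overlapping 4-gram windows for "sky break but day":
  position 11–14: sky break but day
  position 27–30: sky break but day
  position 32–35: sky break but day

3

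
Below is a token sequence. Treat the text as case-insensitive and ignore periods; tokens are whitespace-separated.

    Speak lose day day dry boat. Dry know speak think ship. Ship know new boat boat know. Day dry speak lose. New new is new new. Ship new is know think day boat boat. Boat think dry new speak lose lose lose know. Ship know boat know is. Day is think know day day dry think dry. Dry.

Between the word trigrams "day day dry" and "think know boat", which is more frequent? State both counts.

"day day dry": 2 occurrences
"think know boat": 0 occurrences

"day day dry" (2 vs 0)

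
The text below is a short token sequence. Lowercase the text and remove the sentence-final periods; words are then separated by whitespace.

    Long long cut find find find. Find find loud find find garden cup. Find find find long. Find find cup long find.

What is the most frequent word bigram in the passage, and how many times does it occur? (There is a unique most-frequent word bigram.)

Bigram frequencies (highest first):
  find find: 8
  long find: 2
  long long: 1
  long cut: 1
  cut find: 1
  find loud: 1
  … (7 more, each ≤ 1)

"find find", 8 times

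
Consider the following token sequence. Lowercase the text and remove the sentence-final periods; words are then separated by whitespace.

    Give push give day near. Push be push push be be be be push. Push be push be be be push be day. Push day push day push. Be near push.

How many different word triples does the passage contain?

19

31 tokens → 29 trigram windows in total.
Repeated trigrams (each contributes count−1 duplicates):
  be be be: 3
  be be push: 2
  be push be: 2
  be push push: 2
  day push day: 2
  push be be: 2
  push be push: 2
  push day push: 2
  … (1 more repeated)
10 duplicate windows → 29 − 10 = 19 distinct.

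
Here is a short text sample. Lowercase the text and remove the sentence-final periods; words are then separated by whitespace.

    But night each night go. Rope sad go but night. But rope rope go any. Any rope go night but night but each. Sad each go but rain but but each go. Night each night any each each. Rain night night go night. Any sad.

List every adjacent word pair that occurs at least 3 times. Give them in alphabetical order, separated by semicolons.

but night; go night; night but

Bigram counts meeting the condition (at least 3 times):
  but night: 3
  go night: 3
  night but: 3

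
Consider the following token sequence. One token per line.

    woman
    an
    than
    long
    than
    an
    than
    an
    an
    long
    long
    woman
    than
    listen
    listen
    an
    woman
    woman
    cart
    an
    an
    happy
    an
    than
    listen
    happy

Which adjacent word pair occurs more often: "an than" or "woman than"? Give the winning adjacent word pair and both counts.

"an than" (3 vs 1)

"an than": 3 occurrences
"woman than": 1 occurrence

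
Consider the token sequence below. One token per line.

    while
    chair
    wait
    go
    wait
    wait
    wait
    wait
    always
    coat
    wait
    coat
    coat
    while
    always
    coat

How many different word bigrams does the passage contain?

16 tokens → 15 bigram windows in total.
Repeated bigrams (each contributes count−1 duplicates):
  wait wait: 3
  always coat: 2
3 duplicate windows → 15 − 3 = 12 distinct.

12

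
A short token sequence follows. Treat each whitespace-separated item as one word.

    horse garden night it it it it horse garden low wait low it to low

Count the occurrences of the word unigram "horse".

2

Scanning the 15 tokens for "horse":
  position 1: horse
  position 8: horse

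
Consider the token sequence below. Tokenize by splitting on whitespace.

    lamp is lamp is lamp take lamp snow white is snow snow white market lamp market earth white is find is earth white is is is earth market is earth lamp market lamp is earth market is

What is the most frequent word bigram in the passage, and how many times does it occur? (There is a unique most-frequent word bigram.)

"is earth", 4 times

Bigram frequencies (highest first):
  is earth: 4
  lamp is: 3
  white is: 3
  is lamp: 2
  snow white: 2
  market lamp: 2
  … (15 more, each ≤ 2)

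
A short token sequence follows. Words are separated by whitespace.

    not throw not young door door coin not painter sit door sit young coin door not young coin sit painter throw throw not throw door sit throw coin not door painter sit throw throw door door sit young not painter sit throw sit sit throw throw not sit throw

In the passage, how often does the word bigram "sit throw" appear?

5

Scanning the 48 overlapping bigram windows for "sit throw":
  position 26–27: sit throw
  position 32–33: sit throw
  position 41–42: sit throw
  position 44–45: sit throw
  position 48–49: sit throw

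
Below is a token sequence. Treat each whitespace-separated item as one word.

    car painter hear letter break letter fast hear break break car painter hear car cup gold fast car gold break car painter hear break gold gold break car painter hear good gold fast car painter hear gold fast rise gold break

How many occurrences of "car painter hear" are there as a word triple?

5

Scanning the 39 overlapping trigram windows for "car painter hear":
  position 1–3: car painter hear
  position 11–13: car painter hear
  position 21–23: car painter hear
  position 28–30: car painter hear
  position 34–36: car painter hear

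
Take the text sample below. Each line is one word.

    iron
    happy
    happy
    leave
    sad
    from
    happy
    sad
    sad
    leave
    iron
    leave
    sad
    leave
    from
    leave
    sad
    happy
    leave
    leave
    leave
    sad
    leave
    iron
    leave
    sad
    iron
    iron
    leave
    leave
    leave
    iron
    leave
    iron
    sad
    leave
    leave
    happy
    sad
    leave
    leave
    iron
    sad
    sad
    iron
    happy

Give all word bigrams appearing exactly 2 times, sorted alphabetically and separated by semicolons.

happy leave; happy sad; iron happy; iron sad; sad iron; sad sad

Bigram counts meeting the condition (exactly 2 times):
  happy leave: 2
  happy sad: 2
  iron happy: 2
  iron sad: 2
  sad iron: 2
  sad sad: 2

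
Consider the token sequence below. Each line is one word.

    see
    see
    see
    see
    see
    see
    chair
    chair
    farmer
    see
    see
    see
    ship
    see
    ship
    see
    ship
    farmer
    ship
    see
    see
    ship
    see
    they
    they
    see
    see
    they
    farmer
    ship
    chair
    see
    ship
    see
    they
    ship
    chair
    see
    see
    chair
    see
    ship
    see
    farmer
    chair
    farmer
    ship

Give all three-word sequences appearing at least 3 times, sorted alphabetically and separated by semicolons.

see see see; see ship see

Trigram counts meeting the condition (at least 3 times):
  see see see: 5
  see ship see: 5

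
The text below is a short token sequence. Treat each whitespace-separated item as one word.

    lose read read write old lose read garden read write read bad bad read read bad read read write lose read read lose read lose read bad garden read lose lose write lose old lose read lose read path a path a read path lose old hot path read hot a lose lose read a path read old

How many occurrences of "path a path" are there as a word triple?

Scanning the 56 overlapping trigram windows for "path a path":
  position 39–41: path a path

1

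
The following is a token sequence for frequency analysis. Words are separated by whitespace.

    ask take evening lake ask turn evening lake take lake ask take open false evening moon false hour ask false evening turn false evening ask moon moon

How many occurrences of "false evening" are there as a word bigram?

3

Scanning the 26 overlapping bigram windows for "false evening":
  position 14–15: false evening
  position 20–21: false evening
  position 23–24: false evening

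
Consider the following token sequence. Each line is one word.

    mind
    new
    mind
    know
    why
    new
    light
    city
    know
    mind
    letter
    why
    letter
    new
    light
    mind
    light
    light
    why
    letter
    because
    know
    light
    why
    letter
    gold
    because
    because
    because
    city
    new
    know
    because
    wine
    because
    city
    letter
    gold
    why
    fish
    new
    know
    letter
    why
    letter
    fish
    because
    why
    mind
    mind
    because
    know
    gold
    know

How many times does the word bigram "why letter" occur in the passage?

4

Scanning the 53 overlapping bigram windows for "why letter":
  position 12–13: why letter
  position 19–20: why letter
  position 24–25: why letter
  position 44–45: why letter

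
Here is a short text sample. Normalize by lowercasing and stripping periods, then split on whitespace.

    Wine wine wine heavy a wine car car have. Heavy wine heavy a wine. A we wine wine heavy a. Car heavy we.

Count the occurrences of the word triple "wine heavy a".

Scanning the 21 overlapping trigram windows for "wine heavy a":
  position 3–5: wine heavy a
  position 11–13: wine heavy a
  position 18–20: wine heavy a

3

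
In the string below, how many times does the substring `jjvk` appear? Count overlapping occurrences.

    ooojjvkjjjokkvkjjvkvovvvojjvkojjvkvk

4

Sliding a length-4 window over the 36 characters (33 positions):
  position 4–7: jjvk
  position 16–19: jjvk
  position 26–29: jjvk
  position 31–34: jjvk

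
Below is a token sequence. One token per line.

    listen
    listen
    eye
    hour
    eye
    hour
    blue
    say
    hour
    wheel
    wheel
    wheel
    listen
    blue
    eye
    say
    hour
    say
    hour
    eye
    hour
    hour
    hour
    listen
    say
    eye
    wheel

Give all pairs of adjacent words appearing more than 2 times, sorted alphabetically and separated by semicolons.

Bigram counts meeting the condition (more than 2 times):
  eye hour: 3
  say hour: 3

eye hour; say hour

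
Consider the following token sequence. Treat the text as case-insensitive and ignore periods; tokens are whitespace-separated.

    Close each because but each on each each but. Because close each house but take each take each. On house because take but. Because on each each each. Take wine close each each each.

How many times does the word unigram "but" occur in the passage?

Scanning the 34 tokens for "but":
  position 4: but
  position 9: but
  position 14: but
  position 23: but

4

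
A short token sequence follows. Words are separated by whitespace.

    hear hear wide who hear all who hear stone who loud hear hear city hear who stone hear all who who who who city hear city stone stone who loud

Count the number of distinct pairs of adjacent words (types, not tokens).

19

30 tokens → 29 bigram windows in total.
Repeated bigrams (each contributes count−1 duplicates):
  who who: 3
  all who: 2
  city hear: 2
  hear all: 2
  hear city: 2
  hear hear: 2
  stone who: 2
  who hear: 2
  … (1 more repeated)
10 duplicate windows → 29 − 10 = 19 distinct.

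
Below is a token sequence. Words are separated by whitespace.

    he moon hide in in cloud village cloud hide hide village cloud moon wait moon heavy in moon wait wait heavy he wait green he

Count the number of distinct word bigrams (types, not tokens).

25 tokens → 24 bigram windows in total.
Repeated bigrams (each contributes count−1 duplicates):
  moon wait: 2
  village cloud: 2
2 duplicate windows → 24 − 2 = 22 distinct.

22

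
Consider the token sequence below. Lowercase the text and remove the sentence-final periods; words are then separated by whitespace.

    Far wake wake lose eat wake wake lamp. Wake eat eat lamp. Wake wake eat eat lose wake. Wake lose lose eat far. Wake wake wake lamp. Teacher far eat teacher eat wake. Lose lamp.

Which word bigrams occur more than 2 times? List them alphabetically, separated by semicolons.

wake lose; wake wake

Bigram counts meeting the condition (more than 2 times):
  wake lose: 3
  wake wake: 6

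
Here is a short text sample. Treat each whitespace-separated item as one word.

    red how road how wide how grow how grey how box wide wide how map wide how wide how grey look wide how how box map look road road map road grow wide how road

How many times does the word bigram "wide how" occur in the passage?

6

Scanning the 34 overlapping bigram windows for "wide how":
  position 5–6: wide how
  position 13–14: wide how
  position 16–17: wide how
  position 18–19: wide how
  position 22–23: wide how
  position 33–34: wide how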